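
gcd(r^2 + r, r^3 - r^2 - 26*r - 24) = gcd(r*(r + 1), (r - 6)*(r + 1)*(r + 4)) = r + 1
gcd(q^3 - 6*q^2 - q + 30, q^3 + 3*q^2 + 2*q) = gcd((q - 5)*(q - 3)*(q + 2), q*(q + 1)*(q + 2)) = q + 2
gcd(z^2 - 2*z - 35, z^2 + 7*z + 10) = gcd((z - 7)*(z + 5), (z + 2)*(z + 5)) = z + 5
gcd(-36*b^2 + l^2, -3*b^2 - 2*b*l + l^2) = 1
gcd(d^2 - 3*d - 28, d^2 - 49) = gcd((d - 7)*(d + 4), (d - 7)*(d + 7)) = d - 7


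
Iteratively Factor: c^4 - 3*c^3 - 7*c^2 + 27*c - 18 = (c - 1)*(c^3 - 2*c^2 - 9*c + 18) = (c - 2)*(c - 1)*(c^2 - 9) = (c - 2)*(c - 1)*(c + 3)*(c - 3)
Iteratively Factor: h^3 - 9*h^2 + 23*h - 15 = (h - 1)*(h^2 - 8*h + 15) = (h - 3)*(h - 1)*(h - 5)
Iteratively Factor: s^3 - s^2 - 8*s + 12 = (s - 2)*(s^2 + s - 6) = (s - 2)^2*(s + 3)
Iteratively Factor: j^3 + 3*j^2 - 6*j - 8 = (j + 1)*(j^2 + 2*j - 8) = (j + 1)*(j + 4)*(j - 2)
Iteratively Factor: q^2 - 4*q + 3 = (q - 1)*(q - 3)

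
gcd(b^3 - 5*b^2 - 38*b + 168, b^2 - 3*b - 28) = b - 7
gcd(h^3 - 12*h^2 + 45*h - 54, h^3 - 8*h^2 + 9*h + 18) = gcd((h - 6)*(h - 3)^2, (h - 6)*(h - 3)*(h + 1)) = h^2 - 9*h + 18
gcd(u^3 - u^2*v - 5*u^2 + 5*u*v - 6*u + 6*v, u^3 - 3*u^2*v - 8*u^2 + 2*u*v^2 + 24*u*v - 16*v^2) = u - v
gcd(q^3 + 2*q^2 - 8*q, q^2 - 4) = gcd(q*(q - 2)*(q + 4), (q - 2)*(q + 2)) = q - 2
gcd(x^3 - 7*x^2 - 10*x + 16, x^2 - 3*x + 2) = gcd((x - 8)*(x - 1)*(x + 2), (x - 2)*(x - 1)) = x - 1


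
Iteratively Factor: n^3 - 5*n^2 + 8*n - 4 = (n - 2)*(n^2 - 3*n + 2) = (n - 2)^2*(n - 1)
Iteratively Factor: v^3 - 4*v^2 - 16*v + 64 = (v + 4)*(v^2 - 8*v + 16) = (v - 4)*(v + 4)*(v - 4)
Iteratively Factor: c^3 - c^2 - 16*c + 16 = (c - 1)*(c^2 - 16) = (c - 1)*(c + 4)*(c - 4)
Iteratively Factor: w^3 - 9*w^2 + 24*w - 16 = (w - 4)*(w^2 - 5*w + 4) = (w - 4)^2*(w - 1)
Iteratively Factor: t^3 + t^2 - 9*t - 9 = (t + 3)*(t^2 - 2*t - 3) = (t + 1)*(t + 3)*(t - 3)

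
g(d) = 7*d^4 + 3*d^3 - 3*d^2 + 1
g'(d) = 28*d^3 + 9*d^2 - 6*d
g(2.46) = 283.86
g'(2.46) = 456.54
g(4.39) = 2796.89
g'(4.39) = 2516.04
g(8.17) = 32624.68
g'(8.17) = 15821.20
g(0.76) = 2.92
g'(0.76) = 12.93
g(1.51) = 40.88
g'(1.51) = 107.86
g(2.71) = 416.23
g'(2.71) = 607.11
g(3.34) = 950.44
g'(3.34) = 1123.63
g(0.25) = 0.89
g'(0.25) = -0.50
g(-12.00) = 139537.00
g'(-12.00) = -47016.00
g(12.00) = 149905.00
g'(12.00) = 49608.00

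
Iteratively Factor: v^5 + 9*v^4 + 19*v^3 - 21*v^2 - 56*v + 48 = (v + 4)*(v^4 + 5*v^3 - v^2 - 17*v + 12) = (v + 4)^2*(v^3 + v^2 - 5*v + 3) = (v - 1)*(v + 4)^2*(v^2 + 2*v - 3) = (v - 1)*(v + 3)*(v + 4)^2*(v - 1)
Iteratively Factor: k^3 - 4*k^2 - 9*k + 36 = (k + 3)*(k^2 - 7*k + 12) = (k - 4)*(k + 3)*(k - 3)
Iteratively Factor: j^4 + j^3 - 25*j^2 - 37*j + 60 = (j + 4)*(j^3 - 3*j^2 - 13*j + 15) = (j - 1)*(j + 4)*(j^2 - 2*j - 15) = (j - 5)*(j - 1)*(j + 4)*(j + 3)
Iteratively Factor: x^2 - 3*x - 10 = (x - 5)*(x + 2)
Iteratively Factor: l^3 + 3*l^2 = (l)*(l^2 + 3*l) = l^2*(l + 3)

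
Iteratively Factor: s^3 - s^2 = (s)*(s^2 - s) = s^2*(s - 1)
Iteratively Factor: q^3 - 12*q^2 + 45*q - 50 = (q - 5)*(q^2 - 7*q + 10) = (q - 5)*(q - 2)*(q - 5)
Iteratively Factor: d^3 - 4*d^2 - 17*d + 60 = (d - 5)*(d^2 + d - 12) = (d - 5)*(d - 3)*(d + 4)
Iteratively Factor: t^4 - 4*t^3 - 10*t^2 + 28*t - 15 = (t - 1)*(t^3 - 3*t^2 - 13*t + 15) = (t - 1)^2*(t^2 - 2*t - 15) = (t - 1)^2*(t + 3)*(t - 5)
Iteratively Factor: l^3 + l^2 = (l)*(l^2 + l) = l^2*(l + 1)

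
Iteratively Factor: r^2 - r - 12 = (r - 4)*(r + 3)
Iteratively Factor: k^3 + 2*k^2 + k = (k)*(k^2 + 2*k + 1) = k*(k + 1)*(k + 1)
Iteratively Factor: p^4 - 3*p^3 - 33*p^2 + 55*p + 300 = (p + 3)*(p^3 - 6*p^2 - 15*p + 100) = (p - 5)*(p + 3)*(p^2 - p - 20) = (p - 5)*(p + 3)*(p + 4)*(p - 5)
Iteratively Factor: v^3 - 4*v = (v + 2)*(v^2 - 2*v) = v*(v + 2)*(v - 2)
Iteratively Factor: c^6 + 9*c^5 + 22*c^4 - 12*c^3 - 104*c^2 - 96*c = (c + 3)*(c^5 + 6*c^4 + 4*c^3 - 24*c^2 - 32*c) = c*(c + 3)*(c^4 + 6*c^3 + 4*c^2 - 24*c - 32) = c*(c + 2)*(c + 3)*(c^3 + 4*c^2 - 4*c - 16) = c*(c + 2)*(c + 3)*(c + 4)*(c^2 - 4) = c*(c + 2)^2*(c + 3)*(c + 4)*(c - 2)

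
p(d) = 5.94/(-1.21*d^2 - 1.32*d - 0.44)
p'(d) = 5.94*(2.42*d + 1.32)/(-1.21*d^2 - 1.32*d - 0.44)^2 = (14.3748*d + 7.8408)/(1.21*d^2 + 1.32*d + 0.44)^2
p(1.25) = -1.49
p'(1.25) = 1.63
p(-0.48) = -69.73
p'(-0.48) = 129.67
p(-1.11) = -12.76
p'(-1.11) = -37.43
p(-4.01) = -0.41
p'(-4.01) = -0.23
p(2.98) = -0.39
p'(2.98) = 0.22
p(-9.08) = -0.07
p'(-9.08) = -0.02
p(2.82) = -0.43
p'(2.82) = 0.25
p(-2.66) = -1.08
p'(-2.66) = -1.01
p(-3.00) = -0.81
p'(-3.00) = -0.65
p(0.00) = -13.50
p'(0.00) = 40.50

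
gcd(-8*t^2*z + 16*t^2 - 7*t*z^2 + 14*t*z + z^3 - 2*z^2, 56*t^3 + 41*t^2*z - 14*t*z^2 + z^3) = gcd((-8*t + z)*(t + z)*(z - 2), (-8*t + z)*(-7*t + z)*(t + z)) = -8*t^2 - 7*t*z + z^2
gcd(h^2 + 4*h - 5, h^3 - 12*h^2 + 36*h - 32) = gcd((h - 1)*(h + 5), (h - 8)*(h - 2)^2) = 1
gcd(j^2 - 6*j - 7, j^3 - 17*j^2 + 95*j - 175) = j - 7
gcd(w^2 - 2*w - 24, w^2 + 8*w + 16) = w + 4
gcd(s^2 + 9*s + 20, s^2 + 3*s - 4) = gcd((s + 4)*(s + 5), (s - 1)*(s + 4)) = s + 4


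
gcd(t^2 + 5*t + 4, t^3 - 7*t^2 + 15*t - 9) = 1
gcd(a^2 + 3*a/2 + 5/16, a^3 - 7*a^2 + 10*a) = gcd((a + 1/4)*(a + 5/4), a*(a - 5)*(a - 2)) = 1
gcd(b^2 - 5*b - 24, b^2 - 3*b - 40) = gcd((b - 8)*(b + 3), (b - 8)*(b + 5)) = b - 8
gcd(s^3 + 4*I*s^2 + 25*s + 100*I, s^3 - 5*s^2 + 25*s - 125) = s^2 + 25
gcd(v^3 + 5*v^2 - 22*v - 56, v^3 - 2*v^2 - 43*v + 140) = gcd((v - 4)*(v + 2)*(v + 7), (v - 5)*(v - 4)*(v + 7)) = v^2 + 3*v - 28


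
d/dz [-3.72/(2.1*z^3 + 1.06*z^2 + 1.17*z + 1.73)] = (23.436*z^2 + 7.8864*z + 4.3524)/(2.1*z^3 + 1.06*z^2 + 1.17*z + 1.73)^2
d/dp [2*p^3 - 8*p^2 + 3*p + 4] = 6*p^2 - 16*p + 3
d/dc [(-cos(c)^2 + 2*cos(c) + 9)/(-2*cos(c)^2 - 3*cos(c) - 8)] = (7*sin(c)^2 - 52*cos(c) - 18)*sin(c)/(3*cos(c) + cos(2*c) + 9)^2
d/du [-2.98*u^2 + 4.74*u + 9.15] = 4.74 - 5.96*u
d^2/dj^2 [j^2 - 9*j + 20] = 2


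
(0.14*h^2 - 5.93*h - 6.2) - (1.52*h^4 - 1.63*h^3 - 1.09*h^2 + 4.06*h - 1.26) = -1.52*h^4 + 1.63*h^3 + 1.23*h^2 - 9.99*h - 4.94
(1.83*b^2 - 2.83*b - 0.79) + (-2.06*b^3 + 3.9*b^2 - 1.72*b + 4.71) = -2.06*b^3 + 5.73*b^2 - 4.55*b + 3.92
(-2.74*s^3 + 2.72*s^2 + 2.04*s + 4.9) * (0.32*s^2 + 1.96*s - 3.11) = -0.8768*s^5 - 4.5*s^4 + 14.5054*s^3 - 2.8928*s^2 + 3.2596*s - 15.239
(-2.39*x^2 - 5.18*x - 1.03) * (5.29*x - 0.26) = -12.6431*x^3 - 26.7808*x^2 - 4.1019*x + 0.2678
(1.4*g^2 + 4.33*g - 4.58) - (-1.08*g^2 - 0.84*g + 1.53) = 2.48*g^2 + 5.17*g - 6.11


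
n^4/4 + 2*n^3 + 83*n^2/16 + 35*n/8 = n*(n/4 + 1/2)*(n + 5/2)*(n + 7/2)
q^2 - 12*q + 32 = (q - 8)*(q - 4)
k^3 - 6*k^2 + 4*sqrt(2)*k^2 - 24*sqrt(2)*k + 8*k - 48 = (k - 6)*(k + 2*sqrt(2))^2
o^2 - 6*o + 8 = (o - 4)*(o - 2)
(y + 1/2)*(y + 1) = y^2 + 3*y/2 + 1/2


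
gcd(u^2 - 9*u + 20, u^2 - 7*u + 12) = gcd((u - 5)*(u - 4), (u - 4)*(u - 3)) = u - 4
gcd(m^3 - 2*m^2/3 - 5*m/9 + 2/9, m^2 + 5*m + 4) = 1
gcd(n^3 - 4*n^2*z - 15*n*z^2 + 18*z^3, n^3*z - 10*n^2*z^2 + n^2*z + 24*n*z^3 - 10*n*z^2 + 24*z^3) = -n + 6*z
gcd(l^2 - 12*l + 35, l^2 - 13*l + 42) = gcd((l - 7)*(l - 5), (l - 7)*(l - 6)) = l - 7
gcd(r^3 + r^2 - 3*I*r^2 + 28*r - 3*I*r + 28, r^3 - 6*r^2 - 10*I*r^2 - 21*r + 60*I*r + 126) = r - 7*I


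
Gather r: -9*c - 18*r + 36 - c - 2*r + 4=-10*c - 20*r + 40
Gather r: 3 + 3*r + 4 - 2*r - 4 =r + 3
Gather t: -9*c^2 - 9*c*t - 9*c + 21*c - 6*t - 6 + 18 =-9*c^2 + 12*c + t*(-9*c - 6) + 12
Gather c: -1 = -1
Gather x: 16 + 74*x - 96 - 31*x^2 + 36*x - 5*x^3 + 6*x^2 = -5*x^3 - 25*x^2 + 110*x - 80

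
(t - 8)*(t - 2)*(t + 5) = t^3 - 5*t^2 - 34*t + 80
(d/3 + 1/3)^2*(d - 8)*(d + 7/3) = d^4/9 - 11*d^3/27 - 29*d^2/9 - 43*d/9 - 56/27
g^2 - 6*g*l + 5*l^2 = (g - 5*l)*(g - l)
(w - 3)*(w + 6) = w^2 + 3*w - 18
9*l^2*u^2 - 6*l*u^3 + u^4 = u^2*(-3*l + u)^2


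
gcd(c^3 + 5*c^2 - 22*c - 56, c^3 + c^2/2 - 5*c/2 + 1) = c + 2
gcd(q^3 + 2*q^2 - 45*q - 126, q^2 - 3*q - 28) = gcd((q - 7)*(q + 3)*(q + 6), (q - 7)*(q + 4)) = q - 7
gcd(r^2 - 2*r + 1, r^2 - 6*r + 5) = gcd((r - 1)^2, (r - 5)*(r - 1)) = r - 1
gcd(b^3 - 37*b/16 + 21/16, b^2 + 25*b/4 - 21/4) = b - 3/4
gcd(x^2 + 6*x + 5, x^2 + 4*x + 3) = x + 1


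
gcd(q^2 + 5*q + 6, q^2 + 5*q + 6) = q^2 + 5*q + 6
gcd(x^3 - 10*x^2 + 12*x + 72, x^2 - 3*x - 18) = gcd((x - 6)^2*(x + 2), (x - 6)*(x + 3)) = x - 6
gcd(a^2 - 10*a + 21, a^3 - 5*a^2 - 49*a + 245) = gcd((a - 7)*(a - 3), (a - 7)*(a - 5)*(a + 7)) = a - 7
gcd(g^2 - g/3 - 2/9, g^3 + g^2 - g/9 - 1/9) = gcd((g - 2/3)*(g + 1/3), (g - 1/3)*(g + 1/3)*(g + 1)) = g + 1/3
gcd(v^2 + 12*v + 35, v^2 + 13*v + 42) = v + 7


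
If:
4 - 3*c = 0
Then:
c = 4/3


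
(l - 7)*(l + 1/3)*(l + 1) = l^3 - 17*l^2/3 - 9*l - 7/3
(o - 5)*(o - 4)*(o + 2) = o^3 - 7*o^2 + 2*o + 40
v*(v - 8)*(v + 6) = v^3 - 2*v^2 - 48*v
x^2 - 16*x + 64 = (x - 8)^2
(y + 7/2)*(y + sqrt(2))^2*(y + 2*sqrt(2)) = y^4 + 7*y^3/2 + 4*sqrt(2)*y^3 + 10*y^2 + 14*sqrt(2)*y^2 + 4*sqrt(2)*y + 35*y + 14*sqrt(2)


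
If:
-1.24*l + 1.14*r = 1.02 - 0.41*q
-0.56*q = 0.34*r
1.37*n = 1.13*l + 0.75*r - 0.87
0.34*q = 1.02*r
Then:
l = -0.82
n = -1.31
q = 0.00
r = 0.00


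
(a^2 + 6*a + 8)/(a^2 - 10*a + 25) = (a^2 + 6*a + 8)/(a^2 - 10*a + 25)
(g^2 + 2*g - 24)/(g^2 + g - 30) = (g - 4)/(g - 5)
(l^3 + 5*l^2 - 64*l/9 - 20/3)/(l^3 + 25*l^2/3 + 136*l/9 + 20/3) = (3*l - 5)/(3*l + 5)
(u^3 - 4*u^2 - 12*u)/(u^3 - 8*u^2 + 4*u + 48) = u/(u - 4)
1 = 1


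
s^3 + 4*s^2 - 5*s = s*(s - 1)*(s + 5)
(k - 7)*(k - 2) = k^2 - 9*k + 14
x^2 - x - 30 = (x - 6)*(x + 5)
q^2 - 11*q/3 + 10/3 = (q - 2)*(q - 5/3)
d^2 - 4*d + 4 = (d - 2)^2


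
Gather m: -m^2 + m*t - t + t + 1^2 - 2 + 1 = -m^2 + m*t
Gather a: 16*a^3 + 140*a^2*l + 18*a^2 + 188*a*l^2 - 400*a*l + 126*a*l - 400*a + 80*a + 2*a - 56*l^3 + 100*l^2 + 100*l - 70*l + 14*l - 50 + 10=16*a^3 + a^2*(140*l + 18) + a*(188*l^2 - 274*l - 318) - 56*l^3 + 100*l^2 + 44*l - 40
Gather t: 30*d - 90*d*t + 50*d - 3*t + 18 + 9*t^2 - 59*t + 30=80*d + 9*t^2 + t*(-90*d - 62) + 48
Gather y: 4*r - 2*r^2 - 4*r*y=-2*r^2 - 4*r*y + 4*r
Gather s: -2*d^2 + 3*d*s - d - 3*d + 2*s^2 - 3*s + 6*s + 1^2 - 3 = -2*d^2 - 4*d + 2*s^2 + s*(3*d + 3) - 2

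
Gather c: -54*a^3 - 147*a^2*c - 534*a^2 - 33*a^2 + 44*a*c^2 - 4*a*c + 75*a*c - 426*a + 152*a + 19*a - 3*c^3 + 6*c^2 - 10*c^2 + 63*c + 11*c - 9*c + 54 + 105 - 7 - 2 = -54*a^3 - 567*a^2 - 255*a - 3*c^3 + c^2*(44*a - 4) + c*(-147*a^2 + 71*a + 65) + 150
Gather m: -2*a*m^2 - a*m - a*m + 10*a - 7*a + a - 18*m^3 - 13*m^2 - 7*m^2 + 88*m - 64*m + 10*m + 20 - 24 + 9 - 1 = 4*a - 18*m^3 + m^2*(-2*a - 20) + m*(34 - 2*a) + 4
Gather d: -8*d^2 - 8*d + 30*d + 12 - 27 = -8*d^2 + 22*d - 15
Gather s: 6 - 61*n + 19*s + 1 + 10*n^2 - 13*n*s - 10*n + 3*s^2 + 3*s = 10*n^2 - 71*n + 3*s^2 + s*(22 - 13*n) + 7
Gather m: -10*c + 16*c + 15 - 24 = 6*c - 9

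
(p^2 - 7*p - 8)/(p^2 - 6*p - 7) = (p - 8)/(p - 7)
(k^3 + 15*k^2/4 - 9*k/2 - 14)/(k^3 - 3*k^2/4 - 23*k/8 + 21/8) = 2*(k^2 + 2*k - 8)/(2*k^2 - 5*k + 3)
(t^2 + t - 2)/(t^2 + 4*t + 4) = (t - 1)/(t + 2)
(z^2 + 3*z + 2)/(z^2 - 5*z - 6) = (z + 2)/(z - 6)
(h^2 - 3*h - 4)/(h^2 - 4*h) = (h + 1)/h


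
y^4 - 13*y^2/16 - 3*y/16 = y*(y - 1)*(y + 1/4)*(y + 3/4)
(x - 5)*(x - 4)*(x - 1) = x^3 - 10*x^2 + 29*x - 20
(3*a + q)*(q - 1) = 3*a*q - 3*a + q^2 - q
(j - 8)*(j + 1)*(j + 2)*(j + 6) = j^4 + j^3 - 52*j^2 - 148*j - 96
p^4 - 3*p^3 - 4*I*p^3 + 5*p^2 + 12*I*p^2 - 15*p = p*(p - 3)*(p - 5*I)*(p + I)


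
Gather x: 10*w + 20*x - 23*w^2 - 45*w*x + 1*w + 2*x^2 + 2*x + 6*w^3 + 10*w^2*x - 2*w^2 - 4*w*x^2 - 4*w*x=6*w^3 - 25*w^2 + 11*w + x^2*(2 - 4*w) + x*(10*w^2 - 49*w + 22)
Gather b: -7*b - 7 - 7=-7*b - 14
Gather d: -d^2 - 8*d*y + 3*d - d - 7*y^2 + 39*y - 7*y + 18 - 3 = -d^2 + d*(2 - 8*y) - 7*y^2 + 32*y + 15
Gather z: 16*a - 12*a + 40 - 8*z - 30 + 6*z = 4*a - 2*z + 10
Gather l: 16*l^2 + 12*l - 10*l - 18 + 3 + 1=16*l^2 + 2*l - 14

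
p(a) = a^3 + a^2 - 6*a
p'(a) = 3*a^2 + 2*a - 6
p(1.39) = -3.72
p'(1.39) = 2.58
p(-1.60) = 8.06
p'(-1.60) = -1.52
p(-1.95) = 8.09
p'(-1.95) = 1.51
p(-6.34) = -176.60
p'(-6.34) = 101.91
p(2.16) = 1.78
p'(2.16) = 12.32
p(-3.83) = -18.53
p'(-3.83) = 30.35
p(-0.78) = 4.81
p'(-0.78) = -5.73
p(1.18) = -4.04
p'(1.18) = 0.54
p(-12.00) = -1512.00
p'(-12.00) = 402.00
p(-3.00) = 0.00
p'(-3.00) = 15.00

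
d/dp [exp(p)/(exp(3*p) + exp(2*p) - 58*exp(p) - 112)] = (-(3*exp(2*p) + 2*exp(p) - 58)*exp(p) + exp(3*p) + exp(2*p) - 58*exp(p) - 112)*exp(p)/(exp(3*p) + exp(2*p) - 58*exp(p) - 112)^2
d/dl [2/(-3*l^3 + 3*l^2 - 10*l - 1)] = 2*(9*l^2 - 6*l + 10)/(3*l^3 - 3*l^2 + 10*l + 1)^2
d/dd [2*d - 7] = 2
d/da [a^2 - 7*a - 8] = 2*a - 7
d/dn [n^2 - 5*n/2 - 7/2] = 2*n - 5/2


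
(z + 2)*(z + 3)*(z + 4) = z^3 + 9*z^2 + 26*z + 24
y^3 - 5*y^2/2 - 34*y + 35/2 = (y - 7)*(y - 1/2)*(y + 5)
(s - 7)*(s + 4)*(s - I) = s^3 - 3*s^2 - I*s^2 - 28*s + 3*I*s + 28*I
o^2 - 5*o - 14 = (o - 7)*(o + 2)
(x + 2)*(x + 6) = x^2 + 8*x + 12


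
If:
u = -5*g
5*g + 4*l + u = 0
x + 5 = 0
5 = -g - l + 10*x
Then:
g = -55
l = 0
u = 275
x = -5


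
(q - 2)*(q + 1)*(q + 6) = q^3 + 5*q^2 - 8*q - 12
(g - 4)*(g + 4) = g^2 - 16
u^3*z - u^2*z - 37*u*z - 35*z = (u - 7)*(u + 5)*(u*z + z)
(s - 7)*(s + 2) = s^2 - 5*s - 14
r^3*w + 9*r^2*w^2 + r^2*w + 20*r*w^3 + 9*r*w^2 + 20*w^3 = (r + 4*w)*(r + 5*w)*(r*w + w)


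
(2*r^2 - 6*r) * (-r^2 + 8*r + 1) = -2*r^4 + 22*r^3 - 46*r^2 - 6*r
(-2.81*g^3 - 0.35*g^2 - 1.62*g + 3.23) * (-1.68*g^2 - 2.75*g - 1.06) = 4.7208*g^5 + 8.3155*g^4 + 6.6627*g^3 - 0.6004*g^2 - 7.1653*g - 3.4238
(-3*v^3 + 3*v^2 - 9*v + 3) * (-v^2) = 3*v^5 - 3*v^4 + 9*v^3 - 3*v^2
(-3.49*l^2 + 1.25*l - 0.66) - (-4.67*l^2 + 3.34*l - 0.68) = 1.18*l^2 - 2.09*l + 0.02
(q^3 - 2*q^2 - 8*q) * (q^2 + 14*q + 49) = q^5 + 12*q^4 + 13*q^3 - 210*q^2 - 392*q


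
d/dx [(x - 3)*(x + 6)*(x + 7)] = 3*x^2 + 20*x + 3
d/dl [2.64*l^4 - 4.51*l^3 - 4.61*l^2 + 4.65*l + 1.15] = 10.56*l^3 - 13.53*l^2 - 9.22*l + 4.65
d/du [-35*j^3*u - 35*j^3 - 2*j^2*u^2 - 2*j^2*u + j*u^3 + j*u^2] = j*(-35*j^2 - 4*j*u - 2*j + 3*u^2 + 2*u)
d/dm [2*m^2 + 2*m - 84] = 4*m + 2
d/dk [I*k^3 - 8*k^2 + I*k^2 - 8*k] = 3*I*k^2 + 2*k*(-8 + I) - 8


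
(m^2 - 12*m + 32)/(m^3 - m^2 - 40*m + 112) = (m - 8)/(m^2 + 3*m - 28)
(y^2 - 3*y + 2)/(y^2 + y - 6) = (y - 1)/(y + 3)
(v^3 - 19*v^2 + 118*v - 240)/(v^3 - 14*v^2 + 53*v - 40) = (v - 6)/(v - 1)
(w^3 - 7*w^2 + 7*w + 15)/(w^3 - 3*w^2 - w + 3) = (w - 5)/(w - 1)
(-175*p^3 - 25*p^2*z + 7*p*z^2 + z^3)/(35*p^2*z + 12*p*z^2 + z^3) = (-5*p + z)/z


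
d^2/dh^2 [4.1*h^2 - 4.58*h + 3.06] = 8.20000000000000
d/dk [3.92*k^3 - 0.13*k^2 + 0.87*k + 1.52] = 11.76*k^2 - 0.26*k + 0.87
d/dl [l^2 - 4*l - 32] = 2*l - 4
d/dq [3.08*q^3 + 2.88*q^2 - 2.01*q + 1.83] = 9.24*q^2 + 5.76*q - 2.01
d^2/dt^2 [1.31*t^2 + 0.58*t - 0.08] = 2.62000000000000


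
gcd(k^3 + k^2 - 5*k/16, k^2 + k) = k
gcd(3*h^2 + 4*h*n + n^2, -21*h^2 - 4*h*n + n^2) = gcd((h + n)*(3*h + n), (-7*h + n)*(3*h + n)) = 3*h + n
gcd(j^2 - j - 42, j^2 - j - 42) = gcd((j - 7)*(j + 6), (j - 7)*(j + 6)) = j^2 - j - 42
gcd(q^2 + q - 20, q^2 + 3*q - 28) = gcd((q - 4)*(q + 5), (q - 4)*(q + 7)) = q - 4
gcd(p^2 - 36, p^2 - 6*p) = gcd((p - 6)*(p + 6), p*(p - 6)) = p - 6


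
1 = 1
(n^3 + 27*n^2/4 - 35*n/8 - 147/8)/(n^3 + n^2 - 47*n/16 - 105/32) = 4*(n + 7)/(4*n + 5)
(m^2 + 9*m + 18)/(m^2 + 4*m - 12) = (m + 3)/(m - 2)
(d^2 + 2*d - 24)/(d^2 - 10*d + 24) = (d + 6)/(d - 6)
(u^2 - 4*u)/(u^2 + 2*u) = (u - 4)/(u + 2)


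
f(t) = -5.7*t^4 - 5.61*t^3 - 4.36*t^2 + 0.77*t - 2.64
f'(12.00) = -41925.79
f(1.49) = -57.82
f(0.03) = -2.62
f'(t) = -22.8*t^3 - 16.83*t^2 - 8.72*t + 0.77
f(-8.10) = -21850.18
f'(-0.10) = 1.50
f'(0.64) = -17.68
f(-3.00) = -354.42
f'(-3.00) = 491.06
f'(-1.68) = 76.03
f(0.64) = -6.36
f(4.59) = -3163.49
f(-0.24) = -3.02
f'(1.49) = -125.01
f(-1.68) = -35.04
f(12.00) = -128510.52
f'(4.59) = -2598.65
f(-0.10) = -2.76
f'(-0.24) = 2.21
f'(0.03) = 0.49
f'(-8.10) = 11084.04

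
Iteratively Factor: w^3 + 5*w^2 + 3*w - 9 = (w + 3)*(w^2 + 2*w - 3) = (w - 1)*(w + 3)*(w + 3)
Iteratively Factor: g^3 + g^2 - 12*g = (g + 4)*(g^2 - 3*g) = (g - 3)*(g + 4)*(g)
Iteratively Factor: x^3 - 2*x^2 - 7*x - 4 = (x + 1)*(x^2 - 3*x - 4) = (x - 4)*(x + 1)*(x + 1)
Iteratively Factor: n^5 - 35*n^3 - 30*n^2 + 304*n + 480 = (n + 3)*(n^4 - 3*n^3 - 26*n^2 + 48*n + 160) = (n + 3)*(n + 4)*(n^3 - 7*n^2 + 2*n + 40) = (n - 5)*(n + 3)*(n + 4)*(n^2 - 2*n - 8) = (n - 5)*(n - 4)*(n + 3)*(n + 4)*(n + 2)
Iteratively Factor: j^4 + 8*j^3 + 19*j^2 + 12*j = (j + 3)*(j^3 + 5*j^2 + 4*j) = (j + 1)*(j + 3)*(j^2 + 4*j) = j*(j + 1)*(j + 3)*(j + 4)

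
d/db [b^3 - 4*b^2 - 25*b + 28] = 3*b^2 - 8*b - 25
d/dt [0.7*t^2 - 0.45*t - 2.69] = 1.4*t - 0.45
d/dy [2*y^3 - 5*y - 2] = 6*y^2 - 5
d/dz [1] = 0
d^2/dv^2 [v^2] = 2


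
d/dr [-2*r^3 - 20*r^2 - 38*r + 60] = -6*r^2 - 40*r - 38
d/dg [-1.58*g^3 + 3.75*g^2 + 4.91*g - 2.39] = -4.74*g^2 + 7.5*g + 4.91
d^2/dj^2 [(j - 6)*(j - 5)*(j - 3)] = 6*j - 28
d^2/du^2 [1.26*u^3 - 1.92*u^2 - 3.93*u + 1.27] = 7.56*u - 3.84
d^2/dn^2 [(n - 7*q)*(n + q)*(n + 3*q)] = 6*n - 6*q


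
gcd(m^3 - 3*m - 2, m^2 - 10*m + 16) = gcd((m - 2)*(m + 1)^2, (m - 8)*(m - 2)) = m - 2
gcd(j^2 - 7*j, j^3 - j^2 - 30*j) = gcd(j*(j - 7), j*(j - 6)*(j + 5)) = j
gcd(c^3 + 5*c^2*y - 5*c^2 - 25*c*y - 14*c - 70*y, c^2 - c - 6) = c + 2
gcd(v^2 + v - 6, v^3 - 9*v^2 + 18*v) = 1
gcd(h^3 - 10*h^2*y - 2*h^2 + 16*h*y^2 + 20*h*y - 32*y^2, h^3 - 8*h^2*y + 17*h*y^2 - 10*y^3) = -h + 2*y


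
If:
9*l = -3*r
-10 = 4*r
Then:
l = 5/6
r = -5/2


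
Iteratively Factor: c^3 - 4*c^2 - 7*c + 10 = (c - 1)*(c^2 - 3*c - 10) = (c - 1)*(c + 2)*(c - 5)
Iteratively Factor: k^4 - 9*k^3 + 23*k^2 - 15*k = (k - 3)*(k^3 - 6*k^2 + 5*k) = (k - 3)*(k - 1)*(k^2 - 5*k) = k*(k - 3)*(k - 1)*(k - 5)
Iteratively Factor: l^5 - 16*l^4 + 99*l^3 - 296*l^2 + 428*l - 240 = (l - 5)*(l^4 - 11*l^3 + 44*l^2 - 76*l + 48) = (l - 5)*(l - 4)*(l^3 - 7*l^2 + 16*l - 12) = (l - 5)*(l - 4)*(l - 3)*(l^2 - 4*l + 4) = (l - 5)*(l - 4)*(l - 3)*(l - 2)*(l - 2)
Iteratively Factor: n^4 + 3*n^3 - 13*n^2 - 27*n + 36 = (n + 4)*(n^3 - n^2 - 9*n + 9) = (n - 3)*(n + 4)*(n^2 + 2*n - 3) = (n - 3)*(n + 3)*(n + 4)*(n - 1)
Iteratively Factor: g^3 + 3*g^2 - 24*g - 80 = (g - 5)*(g^2 + 8*g + 16) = (g - 5)*(g + 4)*(g + 4)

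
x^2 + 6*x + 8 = (x + 2)*(x + 4)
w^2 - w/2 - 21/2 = (w - 7/2)*(w + 3)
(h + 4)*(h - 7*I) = h^2 + 4*h - 7*I*h - 28*I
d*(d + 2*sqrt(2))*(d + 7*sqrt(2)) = d^3 + 9*sqrt(2)*d^2 + 28*d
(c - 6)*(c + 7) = c^2 + c - 42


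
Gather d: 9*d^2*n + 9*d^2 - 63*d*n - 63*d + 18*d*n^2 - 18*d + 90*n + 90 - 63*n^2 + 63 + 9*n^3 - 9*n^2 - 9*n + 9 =d^2*(9*n + 9) + d*(18*n^2 - 63*n - 81) + 9*n^3 - 72*n^2 + 81*n + 162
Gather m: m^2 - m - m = m^2 - 2*m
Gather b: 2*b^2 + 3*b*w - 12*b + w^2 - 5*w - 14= 2*b^2 + b*(3*w - 12) + w^2 - 5*w - 14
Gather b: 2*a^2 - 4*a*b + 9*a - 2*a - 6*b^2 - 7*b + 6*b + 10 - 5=2*a^2 + 7*a - 6*b^2 + b*(-4*a - 1) + 5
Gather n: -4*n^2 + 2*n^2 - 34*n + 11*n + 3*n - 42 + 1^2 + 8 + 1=-2*n^2 - 20*n - 32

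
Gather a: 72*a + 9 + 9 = 72*a + 18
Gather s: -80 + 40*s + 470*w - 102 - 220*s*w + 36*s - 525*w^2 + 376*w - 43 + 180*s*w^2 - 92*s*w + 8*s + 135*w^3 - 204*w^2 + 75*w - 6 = s*(180*w^2 - 312*w + 84) + 135*w^3 - 729*w^2 + 921*w - 231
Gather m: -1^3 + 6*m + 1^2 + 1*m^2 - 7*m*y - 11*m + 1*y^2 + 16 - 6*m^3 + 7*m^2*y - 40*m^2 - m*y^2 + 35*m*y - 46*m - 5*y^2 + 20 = -6*m^3 + m^2*(7*y - 39) + m*(-y^2 + 28*y - 51) - 4*y^2 + 36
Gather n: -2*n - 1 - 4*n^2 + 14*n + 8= -4*n^2 + 12*n + 7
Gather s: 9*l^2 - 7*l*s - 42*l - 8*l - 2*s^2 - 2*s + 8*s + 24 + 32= 9*l^2 - 50*l - 2*s^2 + s*(6 - 7*l) + 56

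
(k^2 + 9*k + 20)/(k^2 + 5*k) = (k + 4)/k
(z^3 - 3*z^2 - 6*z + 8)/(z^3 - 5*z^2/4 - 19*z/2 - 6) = 4*(z - 1)/(4*z + 3)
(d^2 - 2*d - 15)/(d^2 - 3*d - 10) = (d + 3)/(d + 2)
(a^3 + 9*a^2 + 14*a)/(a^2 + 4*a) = (a^2 + 9*a + 14)/(a + 4)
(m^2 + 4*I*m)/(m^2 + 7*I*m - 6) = m*(m + 4*I)/(m^2 + 7*I*m - 6)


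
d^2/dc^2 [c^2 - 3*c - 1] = 2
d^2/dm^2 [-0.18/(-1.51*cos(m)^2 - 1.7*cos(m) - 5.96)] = (-1.641672*(1 - cos(m)^2)^2 - 3.69648*cos(m)^3 + 5.138676*cos(m)^2 + 6.328845*cos(m) + 0.577575*cos(3*m) - 0.557783999999999)/(1.51*cos(m)^2 + 1.7*cos(m) + 5.96)^3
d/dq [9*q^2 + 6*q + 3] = 18*q + 6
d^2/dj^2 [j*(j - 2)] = 2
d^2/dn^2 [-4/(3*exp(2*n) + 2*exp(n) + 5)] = 8*(-4*(3*exp(n) + 1)^2*exp(n) + (6*exp(n) + 1)*(3*exp(2*n) + 2*exp(n) + 5))*exp(n)/(3*exp(2*n) + 2*exp(n) + 5)^3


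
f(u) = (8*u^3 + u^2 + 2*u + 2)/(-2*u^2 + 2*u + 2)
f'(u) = (4*u - 2)*(8*u^3 + u^2 + 2*u + 2)/(-2*u^2 + 2*u + 2)^2 + (24*u^2 + 2*u + 2)/(-2*u^2 + 2*u + 2)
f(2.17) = -30.15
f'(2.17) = 26.66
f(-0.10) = 1.01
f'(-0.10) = -0.22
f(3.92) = -24.27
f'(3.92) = -2.23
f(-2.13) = 6.62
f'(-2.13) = -3.26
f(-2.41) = 7.55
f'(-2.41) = -3.37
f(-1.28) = 4.09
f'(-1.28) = -2.51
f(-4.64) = 15.59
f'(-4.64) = -3.75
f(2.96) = -23.34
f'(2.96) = 1.20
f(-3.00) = 9.59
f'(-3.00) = -3.53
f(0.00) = 1.00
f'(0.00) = 0.00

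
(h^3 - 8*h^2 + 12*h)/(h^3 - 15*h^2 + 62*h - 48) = h*(h - 2)/(h^2 - 9*h + 8)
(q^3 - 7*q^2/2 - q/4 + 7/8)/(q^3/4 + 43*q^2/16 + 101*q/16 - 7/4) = 2*(8*q^3 - 28*q^2 - 2*q + 7)/(4*q^3 + 43*q^2 + 101*q - 28)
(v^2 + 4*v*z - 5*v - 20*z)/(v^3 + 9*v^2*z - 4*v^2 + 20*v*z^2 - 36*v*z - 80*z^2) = (v - 5)/(v^2 + 5*v*z - 4*v - 20*z)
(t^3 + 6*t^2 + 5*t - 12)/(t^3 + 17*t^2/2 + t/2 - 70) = 2*(t^2 + 2*t - 3)/(2*t^2 + 9*t - 35)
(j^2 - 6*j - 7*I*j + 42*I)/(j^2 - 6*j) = (j - 7*I)/j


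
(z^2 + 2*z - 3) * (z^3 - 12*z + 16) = z^5 + 2*z^4 - 15*z^3 - 8*z^2 + 68*z - 48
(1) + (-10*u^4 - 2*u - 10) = -10*u^4 - 2*u - 9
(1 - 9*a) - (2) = -9*a - 1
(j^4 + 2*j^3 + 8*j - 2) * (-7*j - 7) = -7*j^5 - 21*j^4 - 14*j^3 - 56*j^2 - 42*j + 14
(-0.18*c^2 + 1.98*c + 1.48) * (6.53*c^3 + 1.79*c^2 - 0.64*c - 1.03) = -1.1754*c^5 + 12.6072*c^4 + 13.3238*c^3 + 1.5674*c^2 - 2.9866*c - 1.5244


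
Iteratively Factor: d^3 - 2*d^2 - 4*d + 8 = (d - 2)*(d^2 - 4) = (d - 2)*(d + 2)*(d - 2)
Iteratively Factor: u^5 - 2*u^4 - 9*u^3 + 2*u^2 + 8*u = (u + 1)*(u^4 - 3*u^3 - 6*u^2 + 8*u) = u*(u + 1)*(u^3 - 3*u^2 - 6*u + 8) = u*(u - 4)*(u + 1)*(u^2 + u - 2) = u*(u - 4)*(u + 1)*(u + 2)*(u - 1)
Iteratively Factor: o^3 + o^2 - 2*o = (o)*(o^2 + o - 2) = o*(o - 1)*(o + 2)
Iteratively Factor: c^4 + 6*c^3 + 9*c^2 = (c)*(c^3 + 6*c^2 + 9*c) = c*(c + 3)*(c^2 + 3*c) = c*(c + 3)^2*(c)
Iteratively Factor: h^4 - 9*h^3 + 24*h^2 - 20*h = (h)*(h^3 - 9*h^2 + 24*h - 20) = h*(h - 2)*(h^2 - 7*h + 10) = h*(h - 2)^2*(h - 5)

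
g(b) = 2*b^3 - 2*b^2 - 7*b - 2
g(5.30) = 202.47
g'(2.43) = 18.71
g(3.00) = 13.00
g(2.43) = -2.12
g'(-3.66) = 88.01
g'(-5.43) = 191.63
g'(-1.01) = 3.16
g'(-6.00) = 233.00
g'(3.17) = 40.61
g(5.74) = 270.16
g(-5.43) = -343.17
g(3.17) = 19.42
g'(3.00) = 35.00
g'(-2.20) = 30.84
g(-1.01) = 0.97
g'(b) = 6*b^2 - 4*b - 7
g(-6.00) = -464.00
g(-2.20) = -17.58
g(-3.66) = -101.23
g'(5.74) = 167.73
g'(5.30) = 140.34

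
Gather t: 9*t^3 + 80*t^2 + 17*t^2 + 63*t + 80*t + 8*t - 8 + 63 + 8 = 9*t^3 + 97*t^2 + 151*t + 63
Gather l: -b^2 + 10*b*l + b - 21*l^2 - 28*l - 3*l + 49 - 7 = -b^2 + b - 21*l^2 + l*(10*b - 31) + 42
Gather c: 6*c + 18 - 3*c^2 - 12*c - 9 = -3*c^2 - 6*c + 9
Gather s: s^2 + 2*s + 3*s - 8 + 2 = s^2 + 5*s - 6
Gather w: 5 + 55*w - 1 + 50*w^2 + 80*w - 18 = 50*w^2 + 135*w - 14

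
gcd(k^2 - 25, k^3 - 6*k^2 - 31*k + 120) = k + 5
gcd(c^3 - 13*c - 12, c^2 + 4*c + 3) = c^2 + 4*c + 3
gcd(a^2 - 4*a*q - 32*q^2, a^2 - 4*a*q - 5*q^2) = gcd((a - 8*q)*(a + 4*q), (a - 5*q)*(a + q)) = 1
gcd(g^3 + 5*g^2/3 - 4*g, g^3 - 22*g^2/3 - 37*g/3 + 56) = g + 3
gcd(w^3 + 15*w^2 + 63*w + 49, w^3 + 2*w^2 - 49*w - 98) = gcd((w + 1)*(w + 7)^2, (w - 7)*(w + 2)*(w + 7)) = w + 7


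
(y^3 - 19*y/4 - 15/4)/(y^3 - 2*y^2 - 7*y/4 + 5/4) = (2*y + 3)/(2*y - 1)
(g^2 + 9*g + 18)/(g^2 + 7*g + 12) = (g + 6)/(g + 4)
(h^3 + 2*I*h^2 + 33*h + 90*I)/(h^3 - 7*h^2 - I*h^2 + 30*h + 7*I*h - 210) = (h + 3*I)/(h - 7)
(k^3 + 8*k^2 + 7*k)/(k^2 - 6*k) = (k^2 + 8*k + 7)/(k - 6)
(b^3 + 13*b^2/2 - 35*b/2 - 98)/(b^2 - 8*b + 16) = (2*b^2 + 21*b + 49)/(2*(b - 4))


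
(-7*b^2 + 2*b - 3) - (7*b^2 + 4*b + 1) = -14*b^2 - 2*b - 4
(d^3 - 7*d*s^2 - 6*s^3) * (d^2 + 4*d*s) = d^5 + 4*d^4*s - 7*d^3*s^2 - 34*d^2*s^3 - 24*d*s^4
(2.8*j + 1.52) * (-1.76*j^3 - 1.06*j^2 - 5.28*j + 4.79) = -4.928*j^4 - 5.6432*j^3 - 16.3952*j^2 + 5.3864*j + 7.2808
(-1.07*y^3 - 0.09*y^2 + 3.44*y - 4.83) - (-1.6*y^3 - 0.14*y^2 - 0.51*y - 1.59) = 0.53*y^3 + 0.05*y^2 + 3.95*y - 3.24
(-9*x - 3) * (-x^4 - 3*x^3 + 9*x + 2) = 9*x^5 + 30*x^4 + 9*x^3 - 81*x^2 - 45*x - 6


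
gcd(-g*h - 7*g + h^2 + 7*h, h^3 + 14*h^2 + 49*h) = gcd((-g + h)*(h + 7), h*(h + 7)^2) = h + 7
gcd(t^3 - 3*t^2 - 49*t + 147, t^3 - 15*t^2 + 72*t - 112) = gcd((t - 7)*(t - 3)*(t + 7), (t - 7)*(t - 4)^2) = t - 7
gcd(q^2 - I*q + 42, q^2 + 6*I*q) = q + 6*I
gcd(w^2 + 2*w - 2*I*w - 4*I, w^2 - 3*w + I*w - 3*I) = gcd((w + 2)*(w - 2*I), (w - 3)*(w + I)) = 1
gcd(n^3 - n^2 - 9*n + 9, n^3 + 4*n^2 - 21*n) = n - 3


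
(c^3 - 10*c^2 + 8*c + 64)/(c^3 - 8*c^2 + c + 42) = (c^2 - 12*c + 32)/(c^2 - 10*c + 21)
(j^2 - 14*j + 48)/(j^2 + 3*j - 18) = (j^2 - 14*j + 48)/(j^2 + 3*j - 18)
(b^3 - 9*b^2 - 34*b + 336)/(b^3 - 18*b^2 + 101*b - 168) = (b + 6)/(b - 3)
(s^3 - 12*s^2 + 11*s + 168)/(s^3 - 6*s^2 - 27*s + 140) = (s^2 - 5*s - 24)/(s^2 + s - 20)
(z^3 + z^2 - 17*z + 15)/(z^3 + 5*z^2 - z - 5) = (z - 3)/(z + 1)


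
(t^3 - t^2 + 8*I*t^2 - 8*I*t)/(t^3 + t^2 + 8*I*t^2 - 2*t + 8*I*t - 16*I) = t/(t + 2)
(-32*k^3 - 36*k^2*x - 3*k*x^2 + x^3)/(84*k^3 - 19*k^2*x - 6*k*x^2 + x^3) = (-8*k^2 - 7*k*x + x^2)/(21*k^2 - 10*k*x + x^2)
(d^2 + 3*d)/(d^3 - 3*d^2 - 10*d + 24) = d/(d^2 - 6*d + 8)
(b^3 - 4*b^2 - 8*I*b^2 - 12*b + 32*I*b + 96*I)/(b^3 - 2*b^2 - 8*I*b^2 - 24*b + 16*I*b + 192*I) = (b + 2)/(b + 4)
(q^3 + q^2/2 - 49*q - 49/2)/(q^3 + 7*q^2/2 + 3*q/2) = (q^2 - 49)/(q*(q + 3))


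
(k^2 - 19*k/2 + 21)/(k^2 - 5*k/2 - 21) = (2*k - 7)/(2*k + 7)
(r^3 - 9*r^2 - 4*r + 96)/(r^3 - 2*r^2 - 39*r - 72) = (r - 4)/(r + 3)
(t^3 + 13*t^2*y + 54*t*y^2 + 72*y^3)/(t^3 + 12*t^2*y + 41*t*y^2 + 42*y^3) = (t^2 + 10*t*y + 24*y^2)/(t^2 + 9*t*y + 14*y^2)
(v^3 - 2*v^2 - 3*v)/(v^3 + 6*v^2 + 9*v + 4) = v*(v - 3)/(v^2 + 5*v + 4)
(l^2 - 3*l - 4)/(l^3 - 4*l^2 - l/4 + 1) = 4*(l + 1)/(4*l^2 - 1)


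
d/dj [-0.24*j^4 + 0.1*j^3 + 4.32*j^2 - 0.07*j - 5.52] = -0.96*j^3 + 0.3*j^2 + 8.64*j - 0.07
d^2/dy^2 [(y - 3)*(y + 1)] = 2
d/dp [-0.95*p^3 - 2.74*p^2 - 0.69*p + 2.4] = -2.85*p^2 - 5.48*p - 0.69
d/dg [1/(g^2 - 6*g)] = 2*(3 - g)/(g^2*(g - 6)^2)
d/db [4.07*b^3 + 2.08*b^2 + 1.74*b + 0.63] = 12.21*b^2 + 4.16*b + 1.74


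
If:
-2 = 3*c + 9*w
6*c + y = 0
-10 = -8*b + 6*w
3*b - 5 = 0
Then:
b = 5/3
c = -7/3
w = 5/9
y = 14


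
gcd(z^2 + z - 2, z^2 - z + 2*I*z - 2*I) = z - 1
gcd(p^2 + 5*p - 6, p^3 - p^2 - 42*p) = p + 6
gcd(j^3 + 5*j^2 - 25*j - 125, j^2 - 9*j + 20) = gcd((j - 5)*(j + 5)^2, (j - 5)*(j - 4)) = j - 5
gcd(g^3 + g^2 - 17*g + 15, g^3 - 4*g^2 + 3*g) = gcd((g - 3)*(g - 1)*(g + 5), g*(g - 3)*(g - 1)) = g^2 - 4*g + 3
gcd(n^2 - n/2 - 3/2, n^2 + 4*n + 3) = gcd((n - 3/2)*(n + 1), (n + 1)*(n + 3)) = n + 1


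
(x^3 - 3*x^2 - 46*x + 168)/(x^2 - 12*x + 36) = (x^2 + 3*x - 28)/(x - 6)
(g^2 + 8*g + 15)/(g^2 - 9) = (g + 5)/(g - 3)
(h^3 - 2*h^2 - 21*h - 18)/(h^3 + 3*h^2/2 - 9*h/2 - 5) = 2*(h^2 - 3*h - 18)/(2*h^2 + h - 10)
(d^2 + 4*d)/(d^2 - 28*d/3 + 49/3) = 3*d*(d + 4)/(3*d^2 - 28*d + 49)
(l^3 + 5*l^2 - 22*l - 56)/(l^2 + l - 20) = (l^2 + 9*l + 14)/(l + 5)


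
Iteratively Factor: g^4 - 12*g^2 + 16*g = (g + 4)*(g^3 - 4*g^2 + 4*g) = (g - 2)*(g + 4)*(g^2 - 2*g) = (g - 2)^2*(g + 4)*(g)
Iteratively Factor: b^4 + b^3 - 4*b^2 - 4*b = (b + 1)*(b^3 - 4*b) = (b - 2)*(b + 1)*(b^2 + 2*b) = b*(b - 2)*(b + 1)*(b + 2)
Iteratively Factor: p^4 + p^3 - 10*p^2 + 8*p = (p - 1)*(p^3 + 2*p^2 - 8*p) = (p - 2)*(p - 1)*(p^2 + 4*p) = p*(p - 2)*(p - 1)*(p + 4)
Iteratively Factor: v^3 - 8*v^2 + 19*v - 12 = (v - 4)*(v^2 - 4*v + 3) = (v - 4)*(v - 3)*(v - 1)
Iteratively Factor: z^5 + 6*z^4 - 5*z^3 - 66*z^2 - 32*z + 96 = (z + 4)*(z^4 + 2*z^3 - 13*z^2 - 14*z + 24) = (z - 1)*(z + 4)*(z^3 + 3*z^2 - 10*z - 24) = (z - 3)*(z - 1)*(z + 4)*(z^2 + 6*z + 8) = (z - 3)*(z - 1)*(z + 2)*(z + 4)*(z + 4)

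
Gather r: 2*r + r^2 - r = r^2 + r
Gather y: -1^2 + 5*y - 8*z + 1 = 5*y - 8*z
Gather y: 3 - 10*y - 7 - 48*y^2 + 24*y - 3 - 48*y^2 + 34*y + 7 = -96*y^2 + 48*y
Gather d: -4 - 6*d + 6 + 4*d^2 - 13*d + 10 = 4*d^2 - 19*d + 12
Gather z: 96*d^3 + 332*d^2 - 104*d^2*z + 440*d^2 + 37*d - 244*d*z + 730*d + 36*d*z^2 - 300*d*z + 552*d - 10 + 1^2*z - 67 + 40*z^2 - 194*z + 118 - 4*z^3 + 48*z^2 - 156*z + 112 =96*d^3 + 772*d^2 + 1319*d - 4*z^3 + z^2*(36*d + 88) + z*(-104*d^2 - 544*d - 349) + 153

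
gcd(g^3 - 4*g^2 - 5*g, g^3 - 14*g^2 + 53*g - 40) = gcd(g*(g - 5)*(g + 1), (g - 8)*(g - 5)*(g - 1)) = g - 5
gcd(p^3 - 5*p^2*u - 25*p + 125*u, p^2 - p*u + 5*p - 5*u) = p + 5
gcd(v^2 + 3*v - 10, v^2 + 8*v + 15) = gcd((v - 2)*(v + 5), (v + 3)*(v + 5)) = v + 5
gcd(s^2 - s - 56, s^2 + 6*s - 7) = s + 7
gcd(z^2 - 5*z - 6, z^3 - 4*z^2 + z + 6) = z + 1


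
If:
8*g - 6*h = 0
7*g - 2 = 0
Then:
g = 2/7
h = 8/21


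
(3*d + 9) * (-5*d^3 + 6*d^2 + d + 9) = -15*d^4 - 27*d^3 + 57*d^2 + 36*d + 81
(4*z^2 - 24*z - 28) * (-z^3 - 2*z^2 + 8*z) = -4*z^5 + 16*z^4 + 108*z^3 - 136*z^2 - 224*z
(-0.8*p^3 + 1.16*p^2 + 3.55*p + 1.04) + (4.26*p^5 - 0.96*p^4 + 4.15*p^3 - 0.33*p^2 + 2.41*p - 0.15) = 4.26*p^5 - 0.96*p^4 + 3.35*p^3 + 0.83*p^2 + 5.96*p + 0.89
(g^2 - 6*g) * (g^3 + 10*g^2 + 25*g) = g^5 + 4*g^4 - 35*g^3 - 150*g^2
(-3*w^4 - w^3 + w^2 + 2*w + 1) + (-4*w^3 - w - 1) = -3*w^4 - 5*w^3 + w^2 + w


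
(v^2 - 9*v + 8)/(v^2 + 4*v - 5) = (v - 8)/(v + 5)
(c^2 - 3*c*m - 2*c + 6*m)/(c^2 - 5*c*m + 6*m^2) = (c - 2)/(c - 2*m)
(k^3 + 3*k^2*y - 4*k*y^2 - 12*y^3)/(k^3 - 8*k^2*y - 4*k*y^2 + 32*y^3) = (-k - 3*y)/(-k + 8*y)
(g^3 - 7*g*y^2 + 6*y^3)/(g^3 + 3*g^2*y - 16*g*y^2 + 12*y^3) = (g + 3*y)/(g + 6*y)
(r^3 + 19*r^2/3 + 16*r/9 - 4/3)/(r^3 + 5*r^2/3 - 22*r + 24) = (9*r^2 + 3*r - 2)/(3*(3*r^2 - 13*r + 12))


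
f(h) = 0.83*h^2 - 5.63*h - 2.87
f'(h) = 1.66*h - 5.63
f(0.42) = -5.09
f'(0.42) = -4.93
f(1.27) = -8.68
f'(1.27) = -3.52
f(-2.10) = 12.61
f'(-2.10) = -9.12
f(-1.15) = 4.70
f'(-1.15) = -7.54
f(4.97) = -10.35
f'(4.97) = 2.62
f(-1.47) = 7.20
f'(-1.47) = -8.07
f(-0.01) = -2.81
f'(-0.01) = -5.65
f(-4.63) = 40.99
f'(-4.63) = -13.32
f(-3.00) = 21.49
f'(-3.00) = -10.61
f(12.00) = 49.09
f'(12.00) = 14.29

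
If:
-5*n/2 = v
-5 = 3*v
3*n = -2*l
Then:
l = -1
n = 2/3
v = -5/3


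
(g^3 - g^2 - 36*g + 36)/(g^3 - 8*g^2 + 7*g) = (g^2 - 36)/(g*(g - 7))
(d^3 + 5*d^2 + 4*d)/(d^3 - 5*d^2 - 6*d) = (d + 4)/(d - 6)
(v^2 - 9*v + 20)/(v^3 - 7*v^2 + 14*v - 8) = (v - 5)/(v^2 - 3*v + 2)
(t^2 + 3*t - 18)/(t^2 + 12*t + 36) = (t - 3)/(t + 6)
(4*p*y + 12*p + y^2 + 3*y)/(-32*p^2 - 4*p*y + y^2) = (y + 3)/(-8*p + y)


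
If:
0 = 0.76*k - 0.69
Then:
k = 0.91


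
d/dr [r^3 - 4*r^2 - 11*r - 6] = 3*r^2 - 8*r - 11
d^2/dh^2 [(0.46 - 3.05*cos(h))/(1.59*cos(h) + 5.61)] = (28.368621*sin(h)^2 + 100.093059*cos(h) + 28.368621)/(4.019679*cos(h)^3 + 42.547923*cos(h)^2 + 150.121917*cos(h) + 176.558481)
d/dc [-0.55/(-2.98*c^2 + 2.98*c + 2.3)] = (1.639 - 3.278*c)/(-2.98*c^2 + 2.98*c + 2.3)^2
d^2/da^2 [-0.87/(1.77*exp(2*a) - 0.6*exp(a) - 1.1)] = (0.87*(3.54*exp(a) - 0.6)*(7.08*exp(a) - 1.2)*exp(a) + (6.1596*exp(a) - 0.522)*(-1.77*exp(2*a) + 0.6*exp(a) + 1.1))*exp(a)/(-1.77*exp(2*a) + 0.6*exp(a) + 1.1)^3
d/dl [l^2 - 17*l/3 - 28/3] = 2*l - 17/3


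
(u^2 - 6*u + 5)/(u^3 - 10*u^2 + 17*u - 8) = (u - 5)/(u^2 - 9*u + 8)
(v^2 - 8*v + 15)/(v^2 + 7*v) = (v^2 - 8*v + 15)/(v*(v + 7))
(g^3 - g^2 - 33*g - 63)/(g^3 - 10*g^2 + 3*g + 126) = (g + 3)/(g - 6)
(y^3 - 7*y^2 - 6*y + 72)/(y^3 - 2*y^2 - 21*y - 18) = (y - 4)/(y + 1)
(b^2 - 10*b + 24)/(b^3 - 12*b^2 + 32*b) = (b - 6)/(b*(b - 8))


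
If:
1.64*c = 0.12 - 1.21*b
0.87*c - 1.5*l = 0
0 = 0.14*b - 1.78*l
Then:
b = 0.08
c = 0.01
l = 0.01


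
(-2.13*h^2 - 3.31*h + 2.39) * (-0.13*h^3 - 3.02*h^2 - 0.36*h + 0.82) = 0.2769*h^5 + 6.8629*h^4 + 10.4523*h^3 - 7.7728*h^2 - 3.5746*h + 1.9598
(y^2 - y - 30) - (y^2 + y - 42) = 12 - 2*y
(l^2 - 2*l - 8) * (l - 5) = l^3 - 7*l^2 + 2*l + 40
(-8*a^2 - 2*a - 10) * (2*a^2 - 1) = -16*a^4 - 4*a^3 - 12*a^2 + 2*a + 10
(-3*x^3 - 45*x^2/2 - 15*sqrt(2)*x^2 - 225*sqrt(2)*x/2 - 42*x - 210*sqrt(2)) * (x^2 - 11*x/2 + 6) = -3*x^5 - 15*sqrt(2)*x^4 - 6*x^4 - 30*sqrt(2)*x^3 + 255*x^3/4 + 96*x^2 + 1275*sqrt(2)*x^2/4 - 252*x + 480*sqrt(2)*x - 1260*sqrt(2)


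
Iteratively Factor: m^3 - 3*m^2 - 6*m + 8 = (m - 1)*(m^2 - 2*m - 8) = (m - 4)*(m - 1)*(m + 2)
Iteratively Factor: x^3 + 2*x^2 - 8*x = (x)*(x^2 + 2*x - 8) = x*(x + 4)*(x - 2)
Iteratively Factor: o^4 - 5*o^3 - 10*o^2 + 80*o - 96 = (o - 4)*(o^3 - o^2 - 14*o + 24) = (o - 4)*(o + 4)*(o^2 - 5*o + 6) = (o - 4)*(o - 3)*(o + 4)*(o - 2)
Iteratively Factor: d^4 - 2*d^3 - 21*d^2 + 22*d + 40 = (d - 2)*(d^3 - 21*d - 20) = (d - 2)*(d + 1)*(d^2 - d - 20) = (d - 5)*(d - 2)*(d + 1)*(d + 4)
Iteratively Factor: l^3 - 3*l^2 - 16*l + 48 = (l - 3)*(l^2 - 16) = (l - 4)*(l - 3)*(l + 4)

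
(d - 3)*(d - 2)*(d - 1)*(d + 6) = d^4 - 25*d^2 + 60*d - 36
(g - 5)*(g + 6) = g^2 + g - 30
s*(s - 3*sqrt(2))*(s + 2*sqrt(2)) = s^3 - sqrt(2)*s^2 - 12*s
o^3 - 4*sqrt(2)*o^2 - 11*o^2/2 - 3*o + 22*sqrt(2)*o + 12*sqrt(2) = (o - 6)*(o + 1/2)*(o - 4*sqrt(2))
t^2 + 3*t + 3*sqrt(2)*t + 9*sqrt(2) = (t + 3)*(t + 3*sqrt(2))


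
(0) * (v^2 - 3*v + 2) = 0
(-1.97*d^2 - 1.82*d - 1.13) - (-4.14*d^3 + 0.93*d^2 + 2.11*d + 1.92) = 4.14*d^3 - 2.9*d^2 - 3.93*d - 3.05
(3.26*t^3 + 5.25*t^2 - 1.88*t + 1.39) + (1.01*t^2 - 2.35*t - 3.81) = 3.26*t^3 + 6.26*t^2 - 4.23*t - 2.42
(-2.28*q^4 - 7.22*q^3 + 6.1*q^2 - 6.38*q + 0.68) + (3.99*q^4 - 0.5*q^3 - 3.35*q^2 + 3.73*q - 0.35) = 1.71*q^4 - 7.72*q^3 + 2.75*q^2 - 2.65*q + 0.33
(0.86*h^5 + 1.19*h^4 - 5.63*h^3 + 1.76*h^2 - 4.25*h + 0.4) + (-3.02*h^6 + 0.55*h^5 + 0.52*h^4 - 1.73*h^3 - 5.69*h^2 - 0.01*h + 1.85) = -3.02*h^6 + 1.41*h^5 + 1.71*h^4 - 7.36*h^3 - 3.93*h^2 - 4.26*h + 2.25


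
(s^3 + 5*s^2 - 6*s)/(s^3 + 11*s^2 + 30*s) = (s - 1)/(s + 5)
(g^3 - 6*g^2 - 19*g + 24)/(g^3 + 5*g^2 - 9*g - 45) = (g^2 - 9*g + 8)/(g^2 + 2*g - 15)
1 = 1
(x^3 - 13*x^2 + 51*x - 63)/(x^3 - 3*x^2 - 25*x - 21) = (x^2 - 6*x + 9)/(x^2 + 4*x + 3)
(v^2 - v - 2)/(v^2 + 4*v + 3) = (v - 2)/(v + 3)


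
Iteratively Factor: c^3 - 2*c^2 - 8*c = (c + 2)*(c^2 - 4*c) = (c - 4)*(c + 2)*(c)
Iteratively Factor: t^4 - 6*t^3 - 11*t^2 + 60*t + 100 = (t + 2)*(t^3 - 8*t^2 + 5*t + 50) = (t - 5)*(t + 2)*(t^2 - 3*t - 10) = (t - 5)*(t + 2)^2*(t - 5)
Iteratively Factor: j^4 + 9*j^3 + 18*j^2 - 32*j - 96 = (j + 4)*(j^3 + 5*j^2 - 2*j - 24) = (j - 2)*(j + 4)*(j^2 + 7*j + 12) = (j - 2)*(j + 4)^2*(j + 3)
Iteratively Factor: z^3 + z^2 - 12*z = (z)*(z^2 + z - 12) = z*(z + 4)*(z - 3)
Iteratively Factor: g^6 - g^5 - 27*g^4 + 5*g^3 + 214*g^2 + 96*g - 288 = (g + 3)*(g^5 - 4*g^4 - 15*g^3 + 50*g^2 + 64*g - 96) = (g - 1)*(g + 3)*(g^4 - 3*g^3 - 18*g^2 + 32*g + 96) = (g - 1)*(g + 3)^2*(g^3 - 6*g^2 + 32) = (g - 4)*(g - 1)*(g + 3)^2*(g^2 - 2*g - 8) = (g - 4)*(g - 1)*(g + 2)*(g + 3)^2*(g - 4)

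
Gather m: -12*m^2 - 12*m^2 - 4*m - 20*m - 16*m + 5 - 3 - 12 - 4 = -24*m^2 - 40*m - 14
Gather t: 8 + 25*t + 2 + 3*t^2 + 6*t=3*t^2 + 31*t + 10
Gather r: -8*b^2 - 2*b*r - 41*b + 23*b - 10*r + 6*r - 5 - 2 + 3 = -8*b^2 - 18*b + r*(-2*b - 4) - 4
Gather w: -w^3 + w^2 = -w^3 + w^2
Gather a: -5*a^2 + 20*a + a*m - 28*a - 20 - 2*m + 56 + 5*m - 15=-5*a^2 + a*(m - 8) + 3*m + 21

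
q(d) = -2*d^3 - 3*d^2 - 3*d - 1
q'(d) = -6*d^2 - 6*d - 3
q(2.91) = -84.42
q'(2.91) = -71.27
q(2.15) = -41.19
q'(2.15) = -43.64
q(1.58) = -21.12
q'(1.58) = -27.46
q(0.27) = -2.07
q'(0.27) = -5.06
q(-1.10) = 1.33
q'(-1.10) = -3.66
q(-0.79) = 0.48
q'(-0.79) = -2.00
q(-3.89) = 83.00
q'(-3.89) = -70.45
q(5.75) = -497.66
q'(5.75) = -235.88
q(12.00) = -3925.00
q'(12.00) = -939.00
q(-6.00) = 341.00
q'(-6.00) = -183.00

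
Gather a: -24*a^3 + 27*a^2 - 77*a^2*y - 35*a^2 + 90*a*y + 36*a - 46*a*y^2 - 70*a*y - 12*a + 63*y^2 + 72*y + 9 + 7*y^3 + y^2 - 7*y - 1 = -24*a^3 + a^2*(-77*y - 8) + a*(-46*y^2 + 20*y + 24) + 7*y^3 + 64*y^2 + 65*y + 8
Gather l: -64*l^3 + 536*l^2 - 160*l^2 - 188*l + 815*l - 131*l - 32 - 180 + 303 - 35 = -64*l^3 + 376*l^2 + 496*l + 56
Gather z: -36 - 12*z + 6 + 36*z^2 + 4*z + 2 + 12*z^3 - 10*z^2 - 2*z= 12*z^3 + 26*z^2 - 10*z - 28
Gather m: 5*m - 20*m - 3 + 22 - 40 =-15*m - 21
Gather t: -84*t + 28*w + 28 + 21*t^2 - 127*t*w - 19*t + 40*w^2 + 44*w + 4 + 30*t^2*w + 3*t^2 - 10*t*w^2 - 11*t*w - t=t^2*(30*w + 24) + t*(-10*w^2 - 138*w - 104) + 40*w^2 + 72*w + 32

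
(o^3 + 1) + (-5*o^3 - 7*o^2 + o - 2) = -4*o^3 - 7*o^2 + o - 1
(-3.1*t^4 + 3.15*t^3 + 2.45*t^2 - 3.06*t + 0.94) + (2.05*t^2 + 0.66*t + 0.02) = -3.1*t^4 + 3.15*t^3 + 4.5*t^2 - 2.4*t + 0.96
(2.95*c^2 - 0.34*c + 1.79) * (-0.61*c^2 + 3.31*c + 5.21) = -1.7995*c^4 + 9.9719*c^3 + 13.1522*c^2 + 4.1535*c + 9.3259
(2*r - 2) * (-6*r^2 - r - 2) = -12*r^3 + 10*r^2 - 2*r + 4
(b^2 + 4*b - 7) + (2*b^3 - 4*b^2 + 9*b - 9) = 2*b^3 - 3*b^2 + 13*b - 16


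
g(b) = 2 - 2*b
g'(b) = -2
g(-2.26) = 6.52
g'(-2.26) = -2.00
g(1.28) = -0.56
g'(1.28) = -2.00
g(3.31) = -4.62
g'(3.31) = -2.00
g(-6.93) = 15.86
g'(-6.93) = -2.00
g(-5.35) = 12.70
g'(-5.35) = -2.00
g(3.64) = -5.28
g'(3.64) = -2.00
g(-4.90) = 11.80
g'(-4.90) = -2.00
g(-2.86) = 7.72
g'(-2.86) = -2.00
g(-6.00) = 14.00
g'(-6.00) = -2.00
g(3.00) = -4.00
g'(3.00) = -2.00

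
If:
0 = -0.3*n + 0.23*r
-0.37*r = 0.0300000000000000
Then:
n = -0.06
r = -0.08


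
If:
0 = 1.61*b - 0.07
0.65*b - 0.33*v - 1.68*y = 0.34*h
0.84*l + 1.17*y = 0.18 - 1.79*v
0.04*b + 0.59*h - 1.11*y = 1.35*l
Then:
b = 0.04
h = -5.84470308268826*y - 0.0173471826957497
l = -3.37657393984153*y - 0.00629311655978497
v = 0.930906206406083*y + 0.103511853581128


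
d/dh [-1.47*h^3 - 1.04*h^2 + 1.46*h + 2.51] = -4.41*h^2 - 2.08*h + 1.46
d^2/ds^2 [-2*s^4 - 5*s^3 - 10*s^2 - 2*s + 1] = -24*s^2 - 30*s - 20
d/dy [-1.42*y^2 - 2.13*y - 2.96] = -2.84*y - 2.13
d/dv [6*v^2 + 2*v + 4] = 12*v + 2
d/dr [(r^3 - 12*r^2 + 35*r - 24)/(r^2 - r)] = 1 - 24/r^2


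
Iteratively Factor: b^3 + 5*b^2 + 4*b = (b + 4)*(b^2 + b) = (b + 1)*(b + 4)*(b)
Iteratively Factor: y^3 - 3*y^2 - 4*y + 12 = (y + 2)*(y^2 - 5*y + 6) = (y - 2)*(y + 2)*(y - 3)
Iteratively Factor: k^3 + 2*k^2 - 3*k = (k - 1)*(k^2 + 3*k) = (k - 1)*(k + 3)*(k)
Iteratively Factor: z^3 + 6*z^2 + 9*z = (z + 3)*(z^2 + 3*z) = z*(z + 3)*(z + 3)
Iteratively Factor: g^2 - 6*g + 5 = (g - 1)*(g - 5)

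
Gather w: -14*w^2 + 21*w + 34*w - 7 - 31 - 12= -14*w^2 + 55*w - 50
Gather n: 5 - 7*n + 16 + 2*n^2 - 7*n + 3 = 2*n^2 - 14*n + 24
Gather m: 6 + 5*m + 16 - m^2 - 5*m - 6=16 - m^2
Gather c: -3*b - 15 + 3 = -3*b - 12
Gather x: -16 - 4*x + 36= 20 - 4*x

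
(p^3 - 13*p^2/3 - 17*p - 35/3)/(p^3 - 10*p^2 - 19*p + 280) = (3*p^2 + 8*p + 5)/(3*(p^2 - 3*p - 40))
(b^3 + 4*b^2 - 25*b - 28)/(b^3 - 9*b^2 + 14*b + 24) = (b + 7)/(b - 6)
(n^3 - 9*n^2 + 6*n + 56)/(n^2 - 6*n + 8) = (n^2 - 5*n - 14)/(n - 2)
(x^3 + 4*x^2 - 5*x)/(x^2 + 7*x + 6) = x*(x^2 + 4*x - 5)/(x^2 + 7*x + 6)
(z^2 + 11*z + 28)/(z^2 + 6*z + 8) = (z + 7)/(z + 2)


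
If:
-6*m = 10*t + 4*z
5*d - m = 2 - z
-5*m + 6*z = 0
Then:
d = z/25 + 2/5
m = 6*z/5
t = -28*z/25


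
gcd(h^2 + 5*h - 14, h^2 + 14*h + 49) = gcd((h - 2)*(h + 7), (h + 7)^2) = h + 7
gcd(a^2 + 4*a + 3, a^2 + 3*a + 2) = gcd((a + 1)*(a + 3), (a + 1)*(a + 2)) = a + 1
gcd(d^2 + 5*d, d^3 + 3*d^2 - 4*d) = d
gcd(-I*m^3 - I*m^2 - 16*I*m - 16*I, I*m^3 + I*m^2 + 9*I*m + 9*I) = m + 1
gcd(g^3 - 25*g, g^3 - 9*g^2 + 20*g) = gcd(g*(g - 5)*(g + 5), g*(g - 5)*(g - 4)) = g^2 - 5*g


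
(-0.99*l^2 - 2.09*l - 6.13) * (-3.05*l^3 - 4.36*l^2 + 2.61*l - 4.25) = 3.0195*l^5 + 10.6909*l^4 + 25.225*l^3 + 25.4794*l^2 - 7.1168*l + 26.0525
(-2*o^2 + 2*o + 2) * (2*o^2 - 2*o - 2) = -4*o^4 + 8*o^3 + 4*o^2 - 8*o - 4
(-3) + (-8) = -11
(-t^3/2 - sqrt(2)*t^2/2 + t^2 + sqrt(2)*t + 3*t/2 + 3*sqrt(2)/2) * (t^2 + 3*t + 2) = -t^5/2 - sqrt(2)*t^4/2 - t^4/2 - sqrt(2)*t^3/2 + 7*t^3/2 + 7*sqrt(2)*t^2/2 + 13*t^2/2 + 3*t + 13*sqrt(2)*t/2 + 3*sqrt(2)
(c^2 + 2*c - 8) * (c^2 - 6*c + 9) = c^4 - 4*c^3 - 11*c^2 + 66*c - 72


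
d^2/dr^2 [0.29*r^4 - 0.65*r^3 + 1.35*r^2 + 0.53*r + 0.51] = 3.48*r^2 - 3.9*r + 2.7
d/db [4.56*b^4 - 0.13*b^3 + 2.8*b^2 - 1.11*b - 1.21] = 18.24*b^3 - 0.39*b^2 + 5.6*b - 1.11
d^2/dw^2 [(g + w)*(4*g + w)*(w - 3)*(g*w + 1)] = 8*g^3 + 30*g^2*w - 30*g^2 + 12*g*w^2 - 18*g*w + 10*g + 6*w - 6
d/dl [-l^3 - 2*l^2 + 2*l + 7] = -3*l^2 - 4*l + 2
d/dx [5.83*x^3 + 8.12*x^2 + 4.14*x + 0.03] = 17.49*x^2 + 16.24*x + 4.14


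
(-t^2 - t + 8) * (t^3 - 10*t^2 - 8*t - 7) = -t^5 + 9*t^4 + 26*t^3 - 65*t^2 - 57*t - 56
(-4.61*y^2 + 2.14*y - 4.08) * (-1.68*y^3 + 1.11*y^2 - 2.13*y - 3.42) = 7.7448*y^5 - 8.7123*y^4 + 19.0491*y^3 + 6.6792*y^2 + 1.3716*y + 13.9536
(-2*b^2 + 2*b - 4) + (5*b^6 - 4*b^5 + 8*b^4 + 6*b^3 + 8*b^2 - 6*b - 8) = 5*b^6 - 4*b^5 + 8*b^4 + 6*b^3 + 6*b^2 - 4*b - 12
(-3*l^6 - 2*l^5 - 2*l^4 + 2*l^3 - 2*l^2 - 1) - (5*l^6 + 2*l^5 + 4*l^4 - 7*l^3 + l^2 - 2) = -8*l^6 - 4*l^5 - 6*l^4 + 9*l^3 - 3*l^2 + 1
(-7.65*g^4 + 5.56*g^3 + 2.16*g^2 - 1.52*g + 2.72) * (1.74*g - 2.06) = -13.311*g^5 + 25.4334*g^4 - 7.6952*g^3 - 7.0944*g^2 + 7.864*g - 5.6032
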